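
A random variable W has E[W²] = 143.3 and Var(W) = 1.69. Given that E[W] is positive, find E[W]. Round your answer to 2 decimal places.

11.90

(E[W])² = E[W²] − Var(W) = 143.3 − 1.69 = 141.61
E[W] = √141.61 = 11.9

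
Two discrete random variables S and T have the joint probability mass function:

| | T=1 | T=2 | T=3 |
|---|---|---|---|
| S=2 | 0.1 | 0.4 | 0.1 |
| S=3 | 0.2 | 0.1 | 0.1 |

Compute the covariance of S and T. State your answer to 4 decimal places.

E[S] = 2.4,  E[T] = 1.9
E[ST] = 4.5
cov(S,T) = E[ST] − E[S]E[T] = 4.5 − (2.4)(1.9) = -0.06

-0.0600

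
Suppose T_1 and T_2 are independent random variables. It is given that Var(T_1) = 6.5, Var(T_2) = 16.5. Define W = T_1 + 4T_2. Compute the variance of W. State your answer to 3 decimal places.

By independence, Var(W) = (1)²Var(T_1) + (4)²Var(T_2)
= (1)²·6.5 + (4)²·16.5 = 270.5

270.500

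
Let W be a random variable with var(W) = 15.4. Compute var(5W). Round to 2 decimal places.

385.00

var(5W) = (5)²·var(W) = 25·15.4 = 385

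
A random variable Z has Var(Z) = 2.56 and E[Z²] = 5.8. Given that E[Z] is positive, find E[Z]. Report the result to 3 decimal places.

(E[Z])² = E[Z²] − Var(Z) = 5.8 − 2.56 = 3.24
E[Z] = √3.24 = 1.8

1.800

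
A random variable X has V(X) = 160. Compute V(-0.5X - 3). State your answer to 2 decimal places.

40.00

V(-0.5X - 3) = (-0.5)²·V(X) = 0.25·160 = 40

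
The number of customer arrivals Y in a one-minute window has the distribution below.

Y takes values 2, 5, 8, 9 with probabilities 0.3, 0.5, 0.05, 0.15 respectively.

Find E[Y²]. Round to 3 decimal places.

E[Y²] = (2)²(0.3) + (5)²(0.5) + (8)²(0.05) + (9)²(0.15) = 29.05

29.050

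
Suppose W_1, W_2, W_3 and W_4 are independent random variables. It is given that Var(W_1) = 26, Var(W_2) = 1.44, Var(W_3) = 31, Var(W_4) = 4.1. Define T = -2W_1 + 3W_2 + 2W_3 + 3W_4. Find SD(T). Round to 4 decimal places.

16.6691

By independence, Var(T) = (-2)²Var(W_1) + (3)²Var(W_2) + (2)²Var(W_3) + (3)²Var(W_4)
= (-2)²·26 + (3)²·1.44 + (2)²·31 + (3)²·4.1 = 277.86
SD(T) = √277.86 ≈ 16.6691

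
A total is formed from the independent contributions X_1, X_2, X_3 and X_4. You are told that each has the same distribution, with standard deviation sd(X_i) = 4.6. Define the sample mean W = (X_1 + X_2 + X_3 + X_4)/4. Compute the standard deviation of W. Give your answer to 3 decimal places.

2.300

Var(X_i) = (4.6)² = 21.16
By independence, Var(W) = (0.25)²Var(X_1) + (0.25)²Var(X_2) + (0.25)²Var(X_3) + (0.25)²Var(X_4)
= (0.25)²·21.16 + (0.25)²·21.16 + (0.25)²·21.16 + (0.25)²·21.16 = 5.29
sd(W) = √5.29 ≈ 2.300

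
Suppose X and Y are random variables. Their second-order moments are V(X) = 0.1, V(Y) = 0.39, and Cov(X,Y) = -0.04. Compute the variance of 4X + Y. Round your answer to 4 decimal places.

V(4X + Y) = (4)²·V(X) + (1)²·V(Y) + 2·(4)·(1)·Cov(X,Y)
= 16·0.1 + 1·0.39 + 8·-0.04 = 1.67

1.6700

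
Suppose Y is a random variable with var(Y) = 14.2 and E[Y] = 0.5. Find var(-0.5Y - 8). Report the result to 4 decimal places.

3.5500

var(-0.5Y - 8) = (-0.5)²·var(Y) = 0.25·14.2 = 3.55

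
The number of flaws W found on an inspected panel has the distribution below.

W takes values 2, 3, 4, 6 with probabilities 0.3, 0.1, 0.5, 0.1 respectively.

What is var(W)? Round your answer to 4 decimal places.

1.4500

E[W] = (2)(0.3) + (3)(0.1) + (4)(0.5) + (6)(0.1) = 3.5
E[W²] = (2)²(0.3) + (3)²(0.1) + (4)²(0.5) + (6)²(0.1) = 13.7
var(W) = E[W²] − (E[W])² = 13.7 − (3.5)² = 1.45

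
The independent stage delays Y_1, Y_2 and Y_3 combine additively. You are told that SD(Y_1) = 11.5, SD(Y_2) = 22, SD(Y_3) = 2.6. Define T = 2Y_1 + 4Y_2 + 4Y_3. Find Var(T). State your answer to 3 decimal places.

8381.160

Var(Y_1) = 132.25, Var(Y_2) = 484, Var(Y_3) = 6.76
By independence, Var(T) = (2)²Var(Y_1) + (4)²Var(Y_2) + (4)²Var(Y_3)
= (2)²·132.25 + (4)²·484 + (4)²·6.76 = 8381.16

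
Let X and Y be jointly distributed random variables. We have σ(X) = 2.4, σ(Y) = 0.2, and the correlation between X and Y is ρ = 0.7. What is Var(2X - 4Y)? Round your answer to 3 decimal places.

18.304

Var(X) = (2.4)² = 5.76;  Var(Y) = (0.2)² = 0.04
Cov(X,Y) = ρ·σ(X)·σ(Y) = 0.7·2.4·0.2 = 0.336
Var(2X - 4Y) = (2)²·Var(X) + (-4)²·Var(Y) + 2·(2)·(-4)·Cov(X,Y)
= 4·5.76 + 16·0.04 + -16·0.336 = 18.304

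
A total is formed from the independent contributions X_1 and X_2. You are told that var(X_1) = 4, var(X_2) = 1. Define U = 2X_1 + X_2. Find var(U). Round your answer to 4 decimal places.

By independence, var(U) = (2)²var(X_1) + (1)²var(X_2)
= (2)²·4 + (1)²·1 = 17

17.0000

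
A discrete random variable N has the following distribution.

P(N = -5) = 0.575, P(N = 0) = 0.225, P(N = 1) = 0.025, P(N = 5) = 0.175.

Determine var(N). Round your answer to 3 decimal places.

14.874

E[N] = (-5)(0.575) + (0)(0.225) + (1)(0.025) + (5)(0.175) = -1.975
E[N²] = (-5)²(0.575) + (0)²(0.225) + (1)²(0.025) + (5)²(0.175) = 18.775
var(N) = E[N²] − (E[N])² = 18.775 − (-1.975)² = 14.874375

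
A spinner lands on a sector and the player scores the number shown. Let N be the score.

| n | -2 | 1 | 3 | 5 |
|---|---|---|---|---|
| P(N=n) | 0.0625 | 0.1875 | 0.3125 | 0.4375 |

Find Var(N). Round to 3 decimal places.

E[N] = (-2)(0.0625) + (1)(0.1875) + (3)(0.3125) + (5)(0.4375) = 3.1875
E[N²] = (-2)²(0.0625) + (1)²(0.1875) + (3)²(0.3125) + (5)²(0.4375) = 14.1875
Var(N) = E[N²] − (E[N])² = 14.1875 − (3.1875)² = 4.02734375

4.027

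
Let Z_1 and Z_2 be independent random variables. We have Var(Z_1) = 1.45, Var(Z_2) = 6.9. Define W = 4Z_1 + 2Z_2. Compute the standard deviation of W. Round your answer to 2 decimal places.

7.13

By independence, Var(W) = (4)²Var(Z_1) + (2)²Var(Z_2)
= (4)²·1.45 + (2)²·6.9 = 50.8
SD(W) = √50.8 ≈ 7.13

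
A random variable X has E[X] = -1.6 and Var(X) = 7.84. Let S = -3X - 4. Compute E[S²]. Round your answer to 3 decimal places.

71.200

E[-3X - 4] = -3·-1.6 − 4 = 0.8
Var(-3X - 4) = (-3)²·7.84 = 70.56
E[S²] = Var(S) + (E[S])² = 70.56 + (0.8)² = 71.2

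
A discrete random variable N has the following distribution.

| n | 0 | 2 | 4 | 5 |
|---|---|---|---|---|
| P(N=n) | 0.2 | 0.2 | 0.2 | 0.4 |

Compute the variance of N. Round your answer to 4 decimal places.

3.7600

E[N] = (0)(0.2) + (2)(0.2) + (4)(0.2) + (5)(0.4) = 3.2
E[N²] = (0)²(0.2) + (2)²(0.2) + (4)²(0.2) + (5)²(0.4) = 14
V(N) = E[N²] − (E[N])² = 14 − (3.2)² = 3.76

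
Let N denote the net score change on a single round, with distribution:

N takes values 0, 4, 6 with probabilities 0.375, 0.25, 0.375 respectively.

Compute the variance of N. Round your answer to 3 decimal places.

E[N] = (0)(0.375) + (4)(0.25) + (6)(0.375) = 3.25
E[N²] = (0)²(0.375) + (4)²(0.25) + (6)²(0.375) = 17.5
var(N) = E[N²] − (E[N])² = 17.5 − (3.25)² = 6.9375

6.938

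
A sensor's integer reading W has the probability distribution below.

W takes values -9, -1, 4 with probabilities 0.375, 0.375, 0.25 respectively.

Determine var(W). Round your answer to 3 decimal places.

27.188

E[W] = (-9)(0.375) + (-1)(0.375) + (4)(0.25) = -2.75
E[W²] = (-9)²(0.375) + (-1)²(0.375) + (4)²(0.25) = 34.75
var(W) = E[W²] − (E[W])² = 34.75 − (-2.75)² = 27.1875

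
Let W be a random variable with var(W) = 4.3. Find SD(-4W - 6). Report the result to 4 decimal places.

var(-4W - 6) = (-4)²·4.3 = 68.8
SD(-4W - 6) = √68.8 ≈ 8.2946

8.2946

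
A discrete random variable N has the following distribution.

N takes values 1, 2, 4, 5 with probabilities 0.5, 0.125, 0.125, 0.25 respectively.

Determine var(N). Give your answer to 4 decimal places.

E[N] = (1)(0.5) + (2)(0.125) + (4)(0.125) + (5)(0.25) = 2.5
E[N²] = (1)²(0.5) + (2)²(0.125) + (4)²(0.125) + (5)²(0.25) = 9.25
var(N) = E[N²] − (E[N])² = 9.25 − (2.5)² = 3

3.0000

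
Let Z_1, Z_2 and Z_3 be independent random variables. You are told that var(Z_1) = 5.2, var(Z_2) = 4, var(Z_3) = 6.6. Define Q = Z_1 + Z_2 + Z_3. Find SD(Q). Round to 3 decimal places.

3.975

By independence, var(Q) = (1)²var(Z_1) + (1)²var(Z_2) + (1)²var(Z_3)
= (1)²·5.2 + (1)²·4 + (1)²·6.6 = 15.8
SD(Q) = √15.8 ≈ 3.975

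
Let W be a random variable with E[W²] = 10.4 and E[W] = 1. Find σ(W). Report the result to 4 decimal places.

3.0659

Var(W) = 10.4 − (1)² = 9.4
σ(W) = √9.4 ≈ 3.0659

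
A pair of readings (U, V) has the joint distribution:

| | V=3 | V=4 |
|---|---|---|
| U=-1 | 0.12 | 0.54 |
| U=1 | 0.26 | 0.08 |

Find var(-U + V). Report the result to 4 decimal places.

1.6564

E[U] = -0.32,  E[V] = 3.62,  E[UV] = -1.42
var(U) = 1 − (-0.32)² = 0.8976;  var(V) = 13.34 − (3.62)² = 0.2356
cov(U,V) = -1.42 − (-0.32)(3.62) = -0.2616
var(-U + V) = (-1)²·0.8976 + (1)²·0.2356 + 2·(-1)·(1)·-0.2616 = 1.6564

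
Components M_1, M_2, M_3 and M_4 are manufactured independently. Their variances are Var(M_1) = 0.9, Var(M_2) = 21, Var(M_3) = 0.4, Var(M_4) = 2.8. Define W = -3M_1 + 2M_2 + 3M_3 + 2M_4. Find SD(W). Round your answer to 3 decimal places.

By independence, Var(W) = (-3)²Var(M_1) + (2)²Var(M_2) + (3)²Var(M_3) + (2)²Var(M_4)
= (-3)²·0.9 + (2)²·21 + (3)²·0.4 + (2)²·2.8 = 106.9
SD(W) = √106.9 ≈ 10.339

10.339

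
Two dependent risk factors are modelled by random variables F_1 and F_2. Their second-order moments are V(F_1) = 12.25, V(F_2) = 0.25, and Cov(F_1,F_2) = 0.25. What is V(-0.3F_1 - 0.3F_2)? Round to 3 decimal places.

1.170

V(-0.3F_1 - 0.3F_2) = (-0.3)²·V(F_1) + (-0.3)²·V(F_2) + 2·(-0.3)·(-0.3)·Cov(F_1,F_2)
= 0.09·12.25 + 0.09·0.25 + 0.18·0.25 = 1.17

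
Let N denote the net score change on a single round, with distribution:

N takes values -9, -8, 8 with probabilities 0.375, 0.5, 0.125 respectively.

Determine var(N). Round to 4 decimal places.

E[N] = (-9)(0.375) + (-8)(0.5) + (8)(0.125) = -6.375
E[N²] = (-9)²(0.375) + (-8)²(0.5) + (8)²(0.125) = 70.375
var(N) = E[N²] − (E[N])² = 70.375 − (-6.375)² = 29.734375

29.7344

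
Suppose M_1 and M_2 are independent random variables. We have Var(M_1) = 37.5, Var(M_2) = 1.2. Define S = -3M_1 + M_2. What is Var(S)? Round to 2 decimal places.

By independence, Var(S) = (-3)²Var(M_1) + (1)²Var(M_2)
= (-3)²·37.5 + (1)²·1.2 = 338.7

338.70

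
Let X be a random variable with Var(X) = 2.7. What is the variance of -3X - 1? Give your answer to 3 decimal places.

Var(-3X - 1) = (-3)²·Var(X) = 9·2.7 = 24.3

24.300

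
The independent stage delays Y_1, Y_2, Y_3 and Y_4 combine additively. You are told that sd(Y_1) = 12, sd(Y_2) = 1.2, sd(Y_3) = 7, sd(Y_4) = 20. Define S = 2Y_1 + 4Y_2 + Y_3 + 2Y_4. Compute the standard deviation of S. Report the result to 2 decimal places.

var(Y_1) = 144, var(Y_2) = 1.44, var(Y_3) = 49, var(Y_4) = 400
By independence, var(S) = (2)²var(Y_1) + (4)²var(Y_2) + (1)²var(Y_3) + (2)²var(Y_4)
= (2)²·144 + (4)²·1.44 + (1)²·49 + (2)²·400 = 2248.04
sd(S) = √2248.04 ≈ 47.41

47.41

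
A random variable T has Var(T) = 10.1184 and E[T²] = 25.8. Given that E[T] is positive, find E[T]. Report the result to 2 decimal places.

(E[T])² = E[T²] − Var(T) = 25.8 − 10.1184 = 15.6816
E[T] = √15.6816 = 3.96

3.96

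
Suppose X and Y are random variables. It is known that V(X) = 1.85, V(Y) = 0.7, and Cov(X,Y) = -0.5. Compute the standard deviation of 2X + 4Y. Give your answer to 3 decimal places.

3.256

V(2X + 4Y) = (2)²·V(X) + (4)²·V(Y) + 2·(2)·(4)·Cov(X,Y)
= 4·1.85 + 16·0.7 + 16·-0.5 = 10.6
SD(2X + 4Y) = √10.6 ≈ 3.256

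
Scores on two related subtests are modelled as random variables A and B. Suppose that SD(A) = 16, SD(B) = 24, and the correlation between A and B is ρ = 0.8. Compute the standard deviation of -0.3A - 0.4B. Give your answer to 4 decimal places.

Var(A) = (16)² = 256;  Var(B) = (24)² = 576
Cov(A,B) = ρ·SD(A)·SD(B) = 0.8·16·24 = 307.2
Var(-0.3A - 0.4B) = (-0.3)²·Var(A) + (-0.4)²·Var(B) + 2·(-0.3)·(-0.4)·Cov(A,B)
= 0.09·256 + 0.16·576 + 0.24·307.2 = 188.928
SD(-0.3A - 0.4B) = √188.928 ≈ 13.7451

13.7451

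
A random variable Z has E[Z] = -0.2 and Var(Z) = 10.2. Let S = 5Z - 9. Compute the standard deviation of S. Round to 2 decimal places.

15.97

Var(5Z - 9) = (5)²·10.2 = 255
SD(S) = √255 ≈ 15.97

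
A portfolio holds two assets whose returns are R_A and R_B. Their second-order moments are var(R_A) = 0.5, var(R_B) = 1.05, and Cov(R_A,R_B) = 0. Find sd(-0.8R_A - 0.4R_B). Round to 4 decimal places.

0.6986

var(-0.8R_A - 0.4R_B) = (-0.8)²·var(R_A) + (-0.4)²·var(R_B) + 2·(-0.8)·(-0.4)·Cov(R_A,R_B)
= 0.64·0.5 + 0.16·1.05 + 0.64·0 = 0.488
sd(-0.8R_A - 0.4R_B) = √0.488 ≈ 0.6986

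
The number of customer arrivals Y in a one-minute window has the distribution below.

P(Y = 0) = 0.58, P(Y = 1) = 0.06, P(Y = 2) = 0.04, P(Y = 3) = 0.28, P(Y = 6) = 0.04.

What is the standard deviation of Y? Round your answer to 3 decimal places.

E[Y] = (0)(0.58) + (1)(0.06) + (2)(0.04) + (3)(0.28) + (6)(0.04) = 1.22
E[Y²] = (0)²(0.58) + (1)²(0.06) + (2)²(0.04) + (3)²(0.28) + (6)²(0.04) = 4.18
V(Y) = E[Y²] − (E[Y])² = 4.18 − (1.22)² = 2.6916
SD(Y) = √2.6916 ≈ 1.641

1.641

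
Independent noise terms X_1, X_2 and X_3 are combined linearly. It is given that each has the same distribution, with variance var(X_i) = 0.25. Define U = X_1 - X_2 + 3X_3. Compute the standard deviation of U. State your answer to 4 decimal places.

1.6583

By independence, var(U) = (1)²var(X_1) + (-1)²var(X_2) + (3)²var(X_3)
= (1)²·0.25 + (-1)²·0.25 + (3)²·0.25 = 2.75
σ(U) = √2.75 ≈ 1.6583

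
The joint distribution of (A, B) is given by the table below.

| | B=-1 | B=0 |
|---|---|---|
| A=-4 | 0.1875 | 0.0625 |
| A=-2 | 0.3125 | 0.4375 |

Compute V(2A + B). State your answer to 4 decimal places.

E[A] = -2.5,  E[B] = -0.5,  E[AB] = 1.375
V(A) = 7 − (-2.5)² = 0.75;  V(B) = 0.5 − (-0.5)² = 0.25
cov(A,B) = 1.375 − (-2.5)(-0.5) = 0.125
V(2A + B) = (2)²·0.75 + (1)²·0.25 + 2·(2)·(1)·0.125 = 3.75

3.7500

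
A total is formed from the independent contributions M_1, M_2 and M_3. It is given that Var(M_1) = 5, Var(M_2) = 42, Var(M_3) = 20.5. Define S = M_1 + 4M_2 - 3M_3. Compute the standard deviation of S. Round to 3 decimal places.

By independence, Var(S) = (1)²Var(M_1) + (4)²Var(M_2) + (-3)²Var(M_3)
= (1)²·5 + (4)²·42 + (-3)²·20.5 = 861.5
SD(S) = √861.5 ≈ 29.351

29.351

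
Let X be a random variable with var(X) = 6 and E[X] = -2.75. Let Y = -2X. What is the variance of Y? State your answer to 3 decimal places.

24.000

var(-2X) = (-2)²·var(X) = 4·6 = 24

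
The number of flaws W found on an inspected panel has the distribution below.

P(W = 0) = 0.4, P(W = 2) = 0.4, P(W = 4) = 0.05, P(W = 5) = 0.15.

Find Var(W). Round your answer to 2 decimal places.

3.09

E[W] = (0)(0.4) + (2)(0.4) + (4)(0.05) + (5)(0.15) = 1.75
E[W²] = (0)²(0.4) + (2)²(0.4) + (4)²(0.05) + (5)²(0.15) = 6.15
Var(W) = E[W²] − (E[W])² = 6.15 − (1.75)² = 3.0875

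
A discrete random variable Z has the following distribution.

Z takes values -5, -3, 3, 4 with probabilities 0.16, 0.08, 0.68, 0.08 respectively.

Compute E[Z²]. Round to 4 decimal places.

E[Z²] = (-5)²(0.16) + (-3)²(0.08) + (3)²(0.68) + (4)²(0.08) = 12.12

12.1200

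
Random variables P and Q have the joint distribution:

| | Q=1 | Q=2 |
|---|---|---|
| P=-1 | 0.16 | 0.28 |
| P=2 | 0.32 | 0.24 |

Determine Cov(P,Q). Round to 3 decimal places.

-0.154

E[P] = 0.68,  E[Q] = 1.52
E[PQ] = 0.88
Cov(P,Q) = E[PQ] − E[P]E[Q] = 0.88 − (0.68)(1.52) = -0.1536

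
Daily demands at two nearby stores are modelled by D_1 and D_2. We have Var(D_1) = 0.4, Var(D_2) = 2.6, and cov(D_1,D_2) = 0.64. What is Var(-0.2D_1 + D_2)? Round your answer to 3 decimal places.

Var(-0.2D_1 + D_2) = (-0.2)²·Var(D_1) + (1)²·Var(D_2) + 2·(-0.2)·(1)·cov(D_1,D_2)
= 0.04·0.4 + 1·2.6 + -0.4·0.64 = 2.36

2.360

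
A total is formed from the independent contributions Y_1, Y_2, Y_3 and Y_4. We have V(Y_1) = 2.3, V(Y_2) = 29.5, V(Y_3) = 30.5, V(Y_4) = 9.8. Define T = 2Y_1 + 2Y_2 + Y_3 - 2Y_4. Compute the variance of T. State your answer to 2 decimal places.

By independence, V(T) = (2)²V(Y_1) + (2)²V(Y_2) + (1)²V(Y_3) + (-2)²V(Y_4)
= (2)²·2.3 + (2)²·29.5 + (1)²·30.5 + (-2)²·9.8 = 196.9

196.90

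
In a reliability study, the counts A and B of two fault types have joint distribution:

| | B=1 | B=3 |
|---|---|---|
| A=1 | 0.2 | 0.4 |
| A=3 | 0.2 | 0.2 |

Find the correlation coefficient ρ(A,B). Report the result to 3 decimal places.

E[A] = 1.8,  E[B] = 2.2
E[AB] = 3.8
cov(A,B) = E[AB] − E[A]E[B] = 3.8 − (1.8)(2.2) = -0.16
V(A) = 0.96,  V(B) = 0.96
ρ = -0.16 / √(0.96·0.96) ≈ -0.167

-0.167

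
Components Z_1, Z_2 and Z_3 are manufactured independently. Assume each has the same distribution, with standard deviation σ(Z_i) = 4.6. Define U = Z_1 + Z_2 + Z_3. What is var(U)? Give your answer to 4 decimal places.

var(Z_i) = (4.6)² = 21.16
By independence, var(U) = (1)²var(Z_1) + (1)²var(Z_2) + (1)²var(Z_3)
= (1)²·21.16 + (1)²·21.16 + (1)²·21.16 = 63.48

63.4800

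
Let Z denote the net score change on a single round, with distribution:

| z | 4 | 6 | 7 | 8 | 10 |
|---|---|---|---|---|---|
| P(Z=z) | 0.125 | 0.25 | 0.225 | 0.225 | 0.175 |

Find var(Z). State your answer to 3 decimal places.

3.159

E[Z] = (4)(0.125) + (6)(0.25) + (7)(0.225) + (8)(0.225) + (10)(0.175) = 7.125
E[Z²] = (4)²(0.125) + (6)²(0.25) + (7)²(0.225) + (8)²(0.225) + (10)²(0.175) = 53.925
var(Z) = E[Z²] − (E[Z])² = 53.925 − (7.125)² = 3.159375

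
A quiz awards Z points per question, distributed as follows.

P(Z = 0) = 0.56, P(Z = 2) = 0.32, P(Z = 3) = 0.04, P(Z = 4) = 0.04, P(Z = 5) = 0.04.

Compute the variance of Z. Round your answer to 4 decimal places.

2.0256

E[Z] = (0)(0.56) + (2)(0.32) + (3)(0.04) + (4)(0.04) + (5)(0.04) = 1.12
E[Z²] = (0)²(0.56) + (2)²(0.32) + (3)²(0.04) + (4)²(0.04) + (5)²(0.04) = 3.28
var(Z) = E[Z²] − (E[Z])² = 3.28 − (1.12)² = 2.0256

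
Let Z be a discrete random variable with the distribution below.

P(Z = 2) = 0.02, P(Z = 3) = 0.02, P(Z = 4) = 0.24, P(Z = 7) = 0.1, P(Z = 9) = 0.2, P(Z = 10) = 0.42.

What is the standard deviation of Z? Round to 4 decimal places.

2.6424

E[Z] = (2)(0.02) + (3)(0.02) + (4)(0.24) + (7)(0.1) + (9)(0.2) + (10)(0.42) = 7.76
E[Z²] = (2)²(0.02) + (3)²(0.02) + (4)²(0.24) + (7)²(0.1) + (9)²(0.2) + (10)²(0.42) = 67.2
Var(Z) = E[Z²] − (E[Z])² = 67.2 − (7.76)² = 6.9824
SD(Z) = √6.9824 ≈ 2.6424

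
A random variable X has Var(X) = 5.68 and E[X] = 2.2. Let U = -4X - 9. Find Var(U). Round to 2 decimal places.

Var(-4X - 9) = (-4)²·Var(X) = 16·5.68 = 90.88

90.88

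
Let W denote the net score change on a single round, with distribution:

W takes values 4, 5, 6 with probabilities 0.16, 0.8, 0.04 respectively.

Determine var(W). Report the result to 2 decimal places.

E[W] = (4)(0.16) + (5)(0.8) + (6)(0.04) = 4.88
E[W²] = (4)²(0.16) + (5)²(0.8) + (6)²(0.04) = 24
var(W) = E[W²] − (E[W])² = 24 − (4.88)² = 0.1856

0.19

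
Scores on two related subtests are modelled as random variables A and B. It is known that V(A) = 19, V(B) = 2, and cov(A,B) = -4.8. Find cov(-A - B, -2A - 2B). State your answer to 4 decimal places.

cov(-A - B, -2A - 2B) = (-1)(-2)V(A) + (-1)(-2)V(B) + [(-1)(-2) + (-1)(-2)]cov(A,B)
= 2·19 + 2·2 + 4·-4.8 = 22.8

22.8000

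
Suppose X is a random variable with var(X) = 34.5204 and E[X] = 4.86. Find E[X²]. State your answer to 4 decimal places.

E[X²] = var(X) + (E[X])² = 34.5204 + (4.86)² = 58.14

58.1400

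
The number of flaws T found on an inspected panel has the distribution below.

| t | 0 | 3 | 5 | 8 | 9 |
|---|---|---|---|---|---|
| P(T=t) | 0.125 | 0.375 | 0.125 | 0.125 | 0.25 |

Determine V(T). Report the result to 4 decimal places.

E[T] = (0)(0.125) + (3)(0.375) + (5)(0.125) + (8)(0.125) + (9)(0.25) = 5
E[T²] = (0)²(0.125) + (3)²(0.375) + (5)²(0.125) + (8)²(0.125) + (9)²(0.25) = 34.75
V(T) = E[T²] − (E[T])² = 34.75 − (5)² = 9.75

9.7500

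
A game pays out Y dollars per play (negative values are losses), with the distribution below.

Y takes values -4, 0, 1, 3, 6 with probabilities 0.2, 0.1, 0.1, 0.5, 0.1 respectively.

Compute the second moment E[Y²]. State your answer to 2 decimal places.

11.40

E[Y²] = (-4)²(0.2) + (0)²(0.1) + (1)²(0.1) + (3)²(0.5) + (6)²(0.1) = 11.4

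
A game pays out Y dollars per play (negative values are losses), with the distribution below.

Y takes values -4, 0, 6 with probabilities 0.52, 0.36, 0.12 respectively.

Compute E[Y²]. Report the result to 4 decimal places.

12.6400

E[Y²] = (-4)²(0.52) + (0)²(0.36) + (6)²(0.12) = 12.64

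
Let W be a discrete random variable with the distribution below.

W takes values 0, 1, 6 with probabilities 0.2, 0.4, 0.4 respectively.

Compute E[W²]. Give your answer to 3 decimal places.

14.800

E[W²] = (0)²(0.2) + (1)²(0.4) + (6)²(0.4) = 14.8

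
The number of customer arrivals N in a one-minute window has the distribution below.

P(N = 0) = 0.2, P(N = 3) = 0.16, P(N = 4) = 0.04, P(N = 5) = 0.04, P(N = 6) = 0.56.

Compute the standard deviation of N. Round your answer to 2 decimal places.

2.37

E[N] = (0)(0.2) + (3)(0.16) + (4)(0.04) + (5)(0.04) + (6)(0.56) = 4.2
E[N²] = (0)²(0.2) + (3)²(0.16) + (4)²(0.04) + (5)²(0.04) + (6)²(0.56) = 23.24
Var(N) = E[N²] − (E[N])² = 23.24 − (4.2)² = 5.6
SD(N) = √5.6 ≈ 2.37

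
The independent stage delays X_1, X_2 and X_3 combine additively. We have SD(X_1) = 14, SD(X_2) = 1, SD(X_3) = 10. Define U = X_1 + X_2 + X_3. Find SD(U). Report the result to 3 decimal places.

Var(X_1) = 196, Var(X_2) = 1, Var(X_3) = 100
By independence, Var(U) = (1)²Var(X_1) + (1)²Var(X_2) + (1)²Var(X_3)
= (1)²·196 + (1)²·1 + (1)²·100 = 297
SD(U) = √297 ≈ 17.234

17.234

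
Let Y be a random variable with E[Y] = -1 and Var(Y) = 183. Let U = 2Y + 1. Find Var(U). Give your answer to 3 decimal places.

Var(2Y + 1) = (2)²·Var(Y) = 4·183 = 732

732.000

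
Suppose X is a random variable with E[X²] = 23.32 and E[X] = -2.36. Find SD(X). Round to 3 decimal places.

4.213

Var(X) = 23.32 − (-2.36)² = 17.7504
SD(X) = √17.7504 ≈ 4.213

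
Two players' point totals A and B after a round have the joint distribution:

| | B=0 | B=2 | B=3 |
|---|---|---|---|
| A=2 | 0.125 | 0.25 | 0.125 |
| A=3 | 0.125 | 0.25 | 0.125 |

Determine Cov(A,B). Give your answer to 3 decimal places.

0.000

E[A] = 2.5,  E[B] = 1.75
E[AB] = 4.375
Cov(A,B) = E[AB] − E[A]E[B] = 4.375 − (2.5)(1.75) = 0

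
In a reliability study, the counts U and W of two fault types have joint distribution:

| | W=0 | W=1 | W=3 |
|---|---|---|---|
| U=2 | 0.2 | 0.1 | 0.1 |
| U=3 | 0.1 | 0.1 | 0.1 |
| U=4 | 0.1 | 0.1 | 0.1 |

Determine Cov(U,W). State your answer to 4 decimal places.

E[U] = 2.9,  E[W] = 1.2
E[UW] = 3.6
Cov(U,W) = E[UW] − E[U]E[W] = 3.6 − (2.9)(1.2) = 0.12

0.1200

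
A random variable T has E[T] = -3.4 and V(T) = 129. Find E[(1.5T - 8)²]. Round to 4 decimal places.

E[1.5T - 8] = 1.5·-3.4 − 8 = -13.1
V(1.5T - 8) = (1.5)²·129 = 290.25
E[(1.5T - 8)²] = V((1.5T - 8)) + (E[(1.5T - 8)])² = 290.25 + (-13.1)² = 461.86

461.8600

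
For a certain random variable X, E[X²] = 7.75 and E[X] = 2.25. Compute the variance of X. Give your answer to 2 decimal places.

2.69

V(X) = 7.75 − (2.25)² = 2.6875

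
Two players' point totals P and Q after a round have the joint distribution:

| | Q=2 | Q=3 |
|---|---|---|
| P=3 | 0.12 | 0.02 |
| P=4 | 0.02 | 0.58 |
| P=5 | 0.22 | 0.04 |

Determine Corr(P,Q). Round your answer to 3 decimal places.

E[P] = 4.12,  E[Q] = 2.64
E[PQ] = 10.82
Cov(P,Q) = E[PQ] − E[P]E[Q] = 10.82 − (4.12)(2.64) = -0.0568
Var(P) = 0.3856,  Var(Q) = 0.2304
ρ = -0.0568 / √(0.3856·0.2304) ≈ -0.191

-0.191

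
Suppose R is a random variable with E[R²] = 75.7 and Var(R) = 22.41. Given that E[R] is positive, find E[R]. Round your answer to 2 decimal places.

7.30

(E[R])² = E[R²] − Var(R) = 75.7 − 22.41 = 53.29
E[R] = √53.29 = 7.3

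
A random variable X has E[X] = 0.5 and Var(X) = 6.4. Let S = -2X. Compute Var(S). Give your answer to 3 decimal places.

25.600

Var(-2X) = (-2)²·Var(X) = 4·6.4 = 25.6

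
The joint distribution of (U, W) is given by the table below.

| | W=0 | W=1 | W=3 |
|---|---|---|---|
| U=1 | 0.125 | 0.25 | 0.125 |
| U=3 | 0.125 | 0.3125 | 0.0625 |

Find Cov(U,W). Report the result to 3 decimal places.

E[U] = 2,  E[W] = 1.125
E[UW] = 2.125
Cov(U,W) = E[UW] − E[U]E[W] = 2.125 − (2)(1.125) = -0.125

-0.125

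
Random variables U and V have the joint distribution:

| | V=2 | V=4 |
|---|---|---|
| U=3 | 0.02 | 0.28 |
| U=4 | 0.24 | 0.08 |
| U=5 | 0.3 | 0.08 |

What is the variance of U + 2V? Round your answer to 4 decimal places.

2.7344

E[U] = 4.08,  E[V] = 2.88,  E[UV] = 11.28
Var(U) = 17.32 − (4.08)² = 0.6736;  Var(V) = 9.28 − (2.88)² = 0.9856
cov(U,V) = 11.28 − (4.08)(2.88) = -0.4704
Var(U + 2V) = (1)²·0.6736 + (2)²·0.9856 + 2·(1)·(2)·-0.4704 = 2.7344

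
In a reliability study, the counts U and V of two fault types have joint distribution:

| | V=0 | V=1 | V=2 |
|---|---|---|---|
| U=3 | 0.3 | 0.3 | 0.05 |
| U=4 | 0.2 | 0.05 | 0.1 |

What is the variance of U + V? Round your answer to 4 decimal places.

E[U] = 3.35,  E[V] = 0.65,  E[UV] = 2.2
Var(U) = 11.45 − (3.35)² = 0.2275;  Var(V) = 0.95 − (0.65)² = 0.5275
cov(U,V) = 2.2 − (3.35)(0.65) = 0.0225
Var(U + V) = (1)²·0.2275 + (1)²·0.5275 + 2·(1)·(1)·0.0225 = 0.8

0.8000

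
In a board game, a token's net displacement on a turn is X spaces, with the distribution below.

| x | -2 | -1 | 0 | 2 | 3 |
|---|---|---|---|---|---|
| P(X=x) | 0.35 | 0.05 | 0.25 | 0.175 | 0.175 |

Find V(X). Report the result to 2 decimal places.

E[X] = (-2)(0.35) + (-1)(0.05) + (0)(0.25) + (2)(0.175) + (3)(0.175) = 0.125
E[X²] = (-2)²(0.35) + (-1)²(0.05) + (0)²(0.25) + (2)²(0.175) + (3)²(0.175) = 3.725
V(X) = E[X²] − (E[X])² = 3.725 − (0.125)² = 3.709375

3.71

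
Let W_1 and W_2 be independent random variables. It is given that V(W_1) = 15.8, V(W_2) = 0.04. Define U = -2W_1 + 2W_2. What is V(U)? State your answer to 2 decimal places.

63.36

By independence, V(U) = (-2)²V(W_1) + (2)²V(W_2)
= (-2)²·15.8 + (2)²·0.04 = 63.36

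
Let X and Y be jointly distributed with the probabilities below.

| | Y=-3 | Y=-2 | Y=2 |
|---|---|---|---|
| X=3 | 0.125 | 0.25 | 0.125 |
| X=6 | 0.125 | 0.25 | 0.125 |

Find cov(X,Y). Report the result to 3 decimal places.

E[X] = 4.5,  E[Y] = -1.25
E[XY] = -5.625
cov(X,Y) = E[XY] − E[X]E[Y] = -5.625 − (4.5)(-1.25) = 0

0.000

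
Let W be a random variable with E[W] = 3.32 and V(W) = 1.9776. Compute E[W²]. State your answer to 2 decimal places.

13.00

E[W²] = V(W) + (E[W])² = 1.9776 + (3.32)² = 13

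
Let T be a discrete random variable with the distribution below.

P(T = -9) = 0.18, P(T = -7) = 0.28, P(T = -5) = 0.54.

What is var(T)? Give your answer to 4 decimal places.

2.3616

E[T] = (-9)(0.18) + (-7)(0.28) + (-5)(0.54) = -6.28
E[T²] = (-9)²(0.18) + (-7)²(0.28) + (-5)²(0.54) = 41.8
var(T) = E[T²] − (E[T])² = 41.8 − (-6.28)² = 2.3616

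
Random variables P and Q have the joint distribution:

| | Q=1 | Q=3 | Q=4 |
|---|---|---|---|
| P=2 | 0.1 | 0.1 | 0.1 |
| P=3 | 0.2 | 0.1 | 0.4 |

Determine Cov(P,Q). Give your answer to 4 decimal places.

0.0700

E[P] = 2.7,  E[Q] = 2.9
E[PQ] = 7.9
Cov(P,Q) = E[PQ] − E[P]E[Q] = 7.9 − (2.7)(2.9) = 0.07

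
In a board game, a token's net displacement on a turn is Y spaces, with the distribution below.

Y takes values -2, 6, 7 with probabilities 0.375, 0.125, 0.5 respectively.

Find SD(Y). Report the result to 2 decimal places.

E[Y] = (-2)(0.375) + (6)(0.125) + (7)(0.5) = 3.5
E[Y²] = (-2)²(0.375) + (6)²(0.125) + (7)²(0.5) = 30.5
Var(Y) = E[Y²] − (E[Y])² = 30.5 − (3.5)² = 18.25
SD(Y) = √18.25 ≈ 4.27

4.27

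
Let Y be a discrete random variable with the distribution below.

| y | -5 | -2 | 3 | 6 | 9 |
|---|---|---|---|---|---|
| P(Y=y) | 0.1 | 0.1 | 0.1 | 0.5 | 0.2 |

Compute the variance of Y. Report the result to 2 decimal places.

18.64

E[Y] = (-5)(0.1) + (-2)(0.1) + (3)(0.1) + (6)(0.5) + (9)(0.2) = 4.4
E[Y²] = (-5)²(0.1) + (-2)²(0.1) + (3)²(0.1) + (6)²(0.5) + (9)²(0.2) = 38
Var(Y) = E[Y²] − (E[Y])² = 38 − (4.4)² = 18.64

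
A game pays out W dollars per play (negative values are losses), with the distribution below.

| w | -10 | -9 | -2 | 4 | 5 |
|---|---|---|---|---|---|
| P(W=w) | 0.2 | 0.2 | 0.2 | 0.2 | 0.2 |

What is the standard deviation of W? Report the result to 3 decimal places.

6.280

E[W] = (-10)(0.2) + (-9)(0.2) + (-2)(0.2) + (4)(0.2) + (5)(0.2) = -2.4
E[W²] = (-10)²(0.2) + (-9)²(0.2) + (-2)²(0.2) + (4)²(0.2) + (5)²(0.2) = 45.2
V(W) = E[W²] − (E[W])² = 45.2 − (-2.4)² = 39.44
σ(W) = √39.44 ≈ 6.280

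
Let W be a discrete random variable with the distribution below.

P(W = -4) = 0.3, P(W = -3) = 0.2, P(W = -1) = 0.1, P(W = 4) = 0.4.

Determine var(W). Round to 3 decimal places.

E[W] = (-4)(0.3) + (-3)(0.2) + (-1)(0.1) + (4)(0.4) = -0.3
E[W²] = (-4)²(0.3) + (-3)²(0.2) + (-1)²(0.1) + (4)²(0.4) = 13.1
var(W) = E[W²] − (E[W])² = 13.1 − (-0.3)² = 13.01

13.010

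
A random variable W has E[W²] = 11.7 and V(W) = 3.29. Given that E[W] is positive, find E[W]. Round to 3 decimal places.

2.900

(E[W])² = E[W²] − V(W) = 11.7 − 3.29 = 8.41
E[W] = √8.41 = 2.9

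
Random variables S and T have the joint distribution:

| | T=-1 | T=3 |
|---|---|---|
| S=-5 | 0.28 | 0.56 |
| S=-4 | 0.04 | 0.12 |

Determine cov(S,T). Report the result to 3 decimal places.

0.045

E[S] = -4.84,  E[T] = 1.72
E[ST] = -8.28
cov(S,T) = E[ST] − E[S]E[T] = -8.28 − (-4.84)(1.72) = 0.0448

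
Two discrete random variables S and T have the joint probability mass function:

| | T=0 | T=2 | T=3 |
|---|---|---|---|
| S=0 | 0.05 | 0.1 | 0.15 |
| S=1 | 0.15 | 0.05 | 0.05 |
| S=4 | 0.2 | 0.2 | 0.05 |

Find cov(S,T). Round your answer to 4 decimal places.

E[S] = 2.05,  E[T] = 1.45
E[ST] = 2.45
cov(S,T) = E[ST] − E[S]E[T] = 2.45 − (2.05)(1.45) = -0.5225

-0.5225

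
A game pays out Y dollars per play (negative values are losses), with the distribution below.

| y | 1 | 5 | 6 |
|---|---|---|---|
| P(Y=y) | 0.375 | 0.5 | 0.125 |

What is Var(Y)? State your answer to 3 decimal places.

4.234

E[Y] = (1)(0.375) + (5)(0.5) + (6)(0.125) = 3.625
E[Y²] = (1)²(0.375) + (5)²(0.5) + (6)²(0.125) = 17.375
Var(Y) = E[Y²] − (E[Y])² = 17.375 − (3.625)² = 4.234375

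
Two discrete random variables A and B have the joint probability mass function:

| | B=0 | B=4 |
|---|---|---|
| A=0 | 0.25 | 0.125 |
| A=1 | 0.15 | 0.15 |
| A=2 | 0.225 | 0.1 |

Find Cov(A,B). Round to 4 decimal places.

E[A] = 0.95,  E[B] = 1.5
E[AB] = 1.4
Cov(A,B) = E[AB] − E[A]E[B] = 1.4 − (0.95)(1.5) = -0.025

-0.0250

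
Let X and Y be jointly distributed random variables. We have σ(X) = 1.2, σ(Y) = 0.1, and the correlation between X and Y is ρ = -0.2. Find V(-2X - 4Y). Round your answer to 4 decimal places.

5.5360

V(X) = (1.2)² = 1.44;  V(Y) = (0.1)² = 0.01
Cov(X,Y) = ρ·σ(X)·σ(Y) = -0.2·1.2·0.1 = -0.024
V(-2X - 4Y) = (-2)²·V(X) + (-4)²·V(Y) + 2·(-2)·(-4)·Cov(X,Y)
= 4·1.44 + 16·0.01 + 16·-0.024 = 5.536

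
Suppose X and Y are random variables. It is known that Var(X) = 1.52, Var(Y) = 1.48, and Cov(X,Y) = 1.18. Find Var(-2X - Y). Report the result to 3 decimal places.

12.280

Var(-2X - Y) = (-2)²·Var(X) + (-1)²·Var(Y) + 2·(-2)·(-1)·Cov(X,Y)
= 4·1.52 + 1·1.48 + 4·1.18 = 12.28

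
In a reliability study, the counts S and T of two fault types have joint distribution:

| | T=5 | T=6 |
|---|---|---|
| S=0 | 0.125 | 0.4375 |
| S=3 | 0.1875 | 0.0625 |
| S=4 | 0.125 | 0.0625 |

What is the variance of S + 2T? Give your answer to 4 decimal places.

2.3594

E[S] = 1.5,  E[T] = 5.5625,  E[ST] = 7.9375
Var(S) = 5.25 − (1.5)² = 3;  Var(T) = 31.1875 − (5.5625)² = 0.24609375
Cov(S,T) = 7.9375 − (1.5)(5.5625) = -0.40625
Var(S + 2T) = (1)²·3 + (2)²·0.24609375 + 2·(1)·(2)·-0.40625 = 2.359375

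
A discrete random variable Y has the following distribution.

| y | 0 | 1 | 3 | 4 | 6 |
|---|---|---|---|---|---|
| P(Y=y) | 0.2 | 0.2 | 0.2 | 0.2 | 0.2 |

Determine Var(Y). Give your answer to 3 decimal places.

4.560

E[Y] = (0)(0.2) + (1)(0.2) + (3)(0.2) + (4)(0.2) + (6)(0.2) = 2.8
E[Y²] = (0)²(0.2) + (1)²(0.2) + (3)²(0.2) + (4)²(0.2) + (6)²(0.2) = 12.4
Var(Y) = E[Y²] − (E[Y])² = 12.4 − (2.8)² = 4.56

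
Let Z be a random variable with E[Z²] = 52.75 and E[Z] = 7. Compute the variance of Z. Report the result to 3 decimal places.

Var(Z) = 52.75 − (7)² = 3.75

3.750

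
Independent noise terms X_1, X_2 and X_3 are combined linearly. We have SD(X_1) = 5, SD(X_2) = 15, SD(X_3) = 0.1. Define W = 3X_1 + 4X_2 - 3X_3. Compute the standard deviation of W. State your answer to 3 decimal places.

61.847

Var(X_1) = 25, Var(X_2) = 225, Var(X_3) = 0.01
By independence, Var(W) = (3)²Var(X_1) + (4)²Var(X_2) + (-3)²Var(X_3)
= (3)²·25 + (4)²·225 + (-3)²·0.01 = 3825.09
SD(W) = √3825.09 ≈ 61.847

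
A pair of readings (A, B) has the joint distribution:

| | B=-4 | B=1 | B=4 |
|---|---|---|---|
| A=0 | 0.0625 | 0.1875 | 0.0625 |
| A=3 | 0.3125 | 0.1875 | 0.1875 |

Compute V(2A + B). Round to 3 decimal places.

E[A] = 2.0625,  E[B] = -0.125,  E[AB] = -0.9375
V(A) = 6.1875 − (2.0625)² = 1.93359375;  V(B) = 10.375 − (-0.125)² = 10.359375
Cov(A,B) = -0.9375 − (2.0625)(-0.125) = -0.6796875
V(2A + B) = (2)²·1.93359375 + (1)²·10.359375 + 2·(2)·(1)·-0.6796875 = 15.375

15.375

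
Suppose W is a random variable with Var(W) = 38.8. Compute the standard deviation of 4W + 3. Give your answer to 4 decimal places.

Var(4W + 3) = (4)²·38.8 = 620.8
σ(4W + 3) = √620.8 ≈ 24.9159

24.9159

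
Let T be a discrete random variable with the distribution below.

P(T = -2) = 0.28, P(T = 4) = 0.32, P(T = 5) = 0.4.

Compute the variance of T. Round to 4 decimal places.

8.8416

E[T] = (-2)(0.28) + (4)(0.32) + (5)(0.4) = 2.72
E[T²] = (-2)²(0.28) + (4)²(0.32) + (5)²(0.4) = 16.24
var(T) = E[T²] − (E[T])² = 16.24 − (2.72)² = 8.8416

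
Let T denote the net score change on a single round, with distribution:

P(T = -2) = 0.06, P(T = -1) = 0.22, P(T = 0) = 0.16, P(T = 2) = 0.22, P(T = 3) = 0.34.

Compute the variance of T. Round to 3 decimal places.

E[T] = (-2)(0.06) + (-1)(0.22) + (0)(0.16) + (2)(0.22) + (3)(0.34) = 1.12
E[T²] = (-2)²(0.06) + (-1)²(0.22) + (0)²(0.16) + (2)²(0.22) + (3)²(0.34) = 4.4
var(T) = E[T²] − (E[T])² = 4.4 − (1.12)² = 3.1456

3.146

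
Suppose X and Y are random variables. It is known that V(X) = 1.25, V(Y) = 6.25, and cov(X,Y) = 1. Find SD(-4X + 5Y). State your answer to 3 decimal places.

11.673

V(-4X + 5Y) = (-4)²·V(X) + (5)²·V(Y) + 2·(-4)·(5)·cov(X,Y)
= 16·1.25 + 25·6.25 + -40·1 = 136.25
SD(-4X + 5Y) = √136.25 ≈ 11.673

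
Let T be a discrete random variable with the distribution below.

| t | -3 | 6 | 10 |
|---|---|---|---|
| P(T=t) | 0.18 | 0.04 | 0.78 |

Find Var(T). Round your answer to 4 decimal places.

E[T] = (-3)(0.18) + (6)(0.04) + (10)(0.78) = 7.5
E[T²] = (-3)²(0.18) + (6)²(0.04) + (10)²(0.78) = 81.06
Var(T) = E[T²] − (E[T])² = 81.06 − (7.5)² = 24.81

24.8100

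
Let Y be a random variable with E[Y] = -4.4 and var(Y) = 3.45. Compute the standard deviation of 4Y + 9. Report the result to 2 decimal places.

7.43

var(4Y + 9) = (4)²·3.45 = 55.2
SD(4Y + 9) = √55.2 ≈ 7.43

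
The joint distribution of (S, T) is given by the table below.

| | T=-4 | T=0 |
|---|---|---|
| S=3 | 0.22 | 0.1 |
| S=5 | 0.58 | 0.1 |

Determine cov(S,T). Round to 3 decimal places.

-0.288

E[S] = 4.36,  E[T] = -3.2
E[ST] = -14.24
cov(S,T) = E[ST] − E[S]E[T] = -14.24 − (4.36)(-3.2) = -0.288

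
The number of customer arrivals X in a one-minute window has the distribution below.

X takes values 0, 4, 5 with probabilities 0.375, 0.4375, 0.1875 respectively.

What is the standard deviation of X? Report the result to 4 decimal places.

E[X] = (0)(0.375) + (4)(0.4375) + (5)(0.1875) = 2.6875
E[X²] = (0)²(0.375) + (4)²(0.4375) + (5)²(0.1875) = 11.6875
Var(X) = E[X²] − (E[X])² = 11.6875 − (2.6875)² = 4.46484375
sd(X) = √4.46484375 ≈ 2.1130

2.1130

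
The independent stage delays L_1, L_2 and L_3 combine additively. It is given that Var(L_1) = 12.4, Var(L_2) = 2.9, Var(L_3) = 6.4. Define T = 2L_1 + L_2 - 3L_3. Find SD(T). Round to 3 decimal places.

10.493

By independence, Var(T) = (2)²Var(L_1) + (1)²Var(L_2) + (-3)²Var(L_3)
= (2)²·12.4 + (1)²·2.9 + (-3)²·6.4 = 110.1
SD(T) = √110.1 ≈ 10.493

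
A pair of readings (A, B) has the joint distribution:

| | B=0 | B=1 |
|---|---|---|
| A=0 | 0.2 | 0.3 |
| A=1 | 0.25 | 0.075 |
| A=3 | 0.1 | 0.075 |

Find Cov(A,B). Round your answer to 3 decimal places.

-0.083

E[A] = 0.85,  E[B] = 0.45
E[AB] = 0.3
Cov(A,B) = E[AB] − E[A]E[B] = 0.3 − (0.85)(0.45) = -0.0825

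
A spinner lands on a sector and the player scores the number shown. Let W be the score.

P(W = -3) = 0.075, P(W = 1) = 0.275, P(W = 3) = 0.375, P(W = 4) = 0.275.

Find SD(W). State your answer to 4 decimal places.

E[W] = (-3)(0.075) + (1)(0.275) + (3)(0.375) + (4)(0.275) = 2.275
E[W²] = (-3)²(0.075) + (1)²(0.275) + (3)²(0.375) + (4)²(0.275) = 8.725
Var(W) = E[W²] − (E[W])² = 8.725 − (2.275)² = 3.549375
SD(W) = √3.549375 ≈ 1.8840

1.8840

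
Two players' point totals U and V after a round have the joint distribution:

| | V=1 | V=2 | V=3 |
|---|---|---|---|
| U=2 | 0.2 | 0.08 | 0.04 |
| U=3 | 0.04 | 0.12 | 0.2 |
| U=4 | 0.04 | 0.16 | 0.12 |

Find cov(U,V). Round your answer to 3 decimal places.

0.240

E[U] = 3,  E[V] = 2.08
E[UV] = 6.48
cov(U,V) = E[UV] − E[U]E[V] = 6.48 − (3)(2.08) = 0.24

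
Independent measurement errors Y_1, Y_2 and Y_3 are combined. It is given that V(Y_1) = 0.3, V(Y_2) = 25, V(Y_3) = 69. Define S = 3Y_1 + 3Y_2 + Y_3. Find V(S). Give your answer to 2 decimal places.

By independence, V(S) = (3)²V(Y_1) + (3)²V(Y_2) + (1)²V(Y_3)
= (3)²·0.3 + (3)²·25 + (1)²·69 = 296.7

296.70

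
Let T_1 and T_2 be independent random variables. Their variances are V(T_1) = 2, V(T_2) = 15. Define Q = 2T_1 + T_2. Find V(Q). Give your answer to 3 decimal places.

By independence, V(Q) = (2)²V(T_1) + (1)²V(T_2)
= (2)²·2 + (1)²·15 = 23

23.000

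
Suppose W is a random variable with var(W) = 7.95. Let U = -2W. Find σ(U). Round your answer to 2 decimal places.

5.64

var(-2W) = (-2)²·7.95 = 31.8
σ(U) = √31.8 ≈ 5.64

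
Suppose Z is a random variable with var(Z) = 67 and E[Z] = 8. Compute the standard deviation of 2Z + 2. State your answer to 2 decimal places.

var(2Z + 2) = (2)²·67 = 268
SD(2Z + 2) = √268 ≈ 16.37

16.37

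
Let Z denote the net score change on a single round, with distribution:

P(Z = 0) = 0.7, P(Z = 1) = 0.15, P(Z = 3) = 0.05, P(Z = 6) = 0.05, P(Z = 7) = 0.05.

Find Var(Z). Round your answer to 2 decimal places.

E[Z] = (0)(0.7) + (1)(0.15) + (3)(0.05) + (6)(0.05) + (7)(0.05) = 0.95
E[Z²] = (0)²(0.7) + (1)²(0.15) + (3)²(0.05) + (6)²(0.05) + (7)²(0.05) = 4.85
Var(Z) = E[Z²] − (E[Z])² = 4.85 − (0.95)² = 3.9475

3.95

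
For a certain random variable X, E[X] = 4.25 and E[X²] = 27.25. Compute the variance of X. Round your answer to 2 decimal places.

9.19

Var(X) = 27.25 − (4.25)² = 9.1875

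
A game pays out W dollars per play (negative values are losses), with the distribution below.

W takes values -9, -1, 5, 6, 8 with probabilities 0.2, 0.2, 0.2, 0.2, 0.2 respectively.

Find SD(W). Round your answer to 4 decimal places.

6.1774

E[W] = (-9)(0.2) + (-1)(0.2) + (5)(0.2) + (6)(0.2) + (8)(0.2) = 1.8
E[W²] = (-9)²(0.2) + (-1)²(0.2) + (5)²(0.2) + (6)²(0.2) + (8)²(0.2) = 41.4
V(W) = E[W²] − (E[W])² = 41.4 − (1.8)² = 38.16
SD(W) = √38.16 ≈ 6.1774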